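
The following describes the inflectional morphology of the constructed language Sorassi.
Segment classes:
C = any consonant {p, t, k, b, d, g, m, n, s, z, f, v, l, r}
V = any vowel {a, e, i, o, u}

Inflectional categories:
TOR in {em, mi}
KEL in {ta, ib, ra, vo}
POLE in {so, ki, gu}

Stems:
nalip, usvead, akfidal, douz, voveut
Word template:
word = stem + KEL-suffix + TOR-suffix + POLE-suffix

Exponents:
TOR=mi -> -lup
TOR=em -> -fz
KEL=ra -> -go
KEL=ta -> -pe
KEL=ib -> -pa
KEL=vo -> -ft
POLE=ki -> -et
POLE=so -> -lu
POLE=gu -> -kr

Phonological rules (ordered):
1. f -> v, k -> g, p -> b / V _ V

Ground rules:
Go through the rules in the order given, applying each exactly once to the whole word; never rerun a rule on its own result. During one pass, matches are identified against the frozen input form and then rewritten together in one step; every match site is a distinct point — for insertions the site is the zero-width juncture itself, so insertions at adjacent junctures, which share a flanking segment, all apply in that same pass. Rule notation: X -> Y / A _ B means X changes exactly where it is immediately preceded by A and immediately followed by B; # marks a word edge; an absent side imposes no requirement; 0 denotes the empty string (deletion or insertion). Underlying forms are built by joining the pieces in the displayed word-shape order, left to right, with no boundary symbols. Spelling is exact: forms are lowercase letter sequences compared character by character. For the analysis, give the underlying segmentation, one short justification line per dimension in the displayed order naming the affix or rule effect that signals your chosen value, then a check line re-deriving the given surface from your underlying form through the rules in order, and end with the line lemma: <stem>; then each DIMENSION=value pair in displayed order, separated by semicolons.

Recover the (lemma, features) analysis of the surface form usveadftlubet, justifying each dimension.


underlying: usvead-ft-lup-et
TOR=mi - signalled by the affix -lup
KEL=vo - signalled by the affix -ft
POLE=ki - signalled by the affix -et
check: usveadftlupet -> usveadftlubet
lemma: usvead; TOR=mi; KEL=vo; POLE=ki


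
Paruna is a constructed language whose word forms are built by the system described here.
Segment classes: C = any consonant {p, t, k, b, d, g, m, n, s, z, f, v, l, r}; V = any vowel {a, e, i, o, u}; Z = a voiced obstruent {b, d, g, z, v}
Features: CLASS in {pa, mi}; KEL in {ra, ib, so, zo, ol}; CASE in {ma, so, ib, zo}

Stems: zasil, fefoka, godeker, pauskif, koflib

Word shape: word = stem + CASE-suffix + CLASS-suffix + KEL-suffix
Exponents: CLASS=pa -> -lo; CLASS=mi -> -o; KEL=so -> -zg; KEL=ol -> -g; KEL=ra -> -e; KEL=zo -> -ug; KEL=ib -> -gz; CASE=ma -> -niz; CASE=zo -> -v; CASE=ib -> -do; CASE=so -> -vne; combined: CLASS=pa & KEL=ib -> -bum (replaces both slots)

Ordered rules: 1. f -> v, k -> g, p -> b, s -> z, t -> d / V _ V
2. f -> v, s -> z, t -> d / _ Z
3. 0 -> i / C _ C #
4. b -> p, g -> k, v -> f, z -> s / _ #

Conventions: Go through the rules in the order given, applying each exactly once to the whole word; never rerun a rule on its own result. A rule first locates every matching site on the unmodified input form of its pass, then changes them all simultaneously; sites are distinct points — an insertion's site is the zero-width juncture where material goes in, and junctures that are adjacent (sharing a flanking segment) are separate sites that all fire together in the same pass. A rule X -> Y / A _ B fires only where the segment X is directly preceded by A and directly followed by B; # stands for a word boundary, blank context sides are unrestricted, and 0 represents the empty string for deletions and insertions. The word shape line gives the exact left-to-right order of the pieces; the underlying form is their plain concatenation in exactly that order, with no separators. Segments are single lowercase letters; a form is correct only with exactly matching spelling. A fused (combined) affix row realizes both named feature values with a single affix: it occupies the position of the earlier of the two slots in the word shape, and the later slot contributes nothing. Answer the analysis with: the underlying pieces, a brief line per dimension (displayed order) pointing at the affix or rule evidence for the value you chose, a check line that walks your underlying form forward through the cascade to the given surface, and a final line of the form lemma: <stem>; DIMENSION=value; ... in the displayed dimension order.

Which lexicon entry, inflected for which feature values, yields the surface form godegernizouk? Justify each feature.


underlying: godeker-niz-o-ug
CLASS=mi - signalled by the affix -o
KEL=zo - signalled by the affix -ug
CASE=ma - signalled by the affix -niz
check: godekernizoug -> godegernizoug -> godegernizoug -> godegernizoug -> godegernizouk
lemma: godeker; CLASS=mi; KEL=zo; CASE=ma


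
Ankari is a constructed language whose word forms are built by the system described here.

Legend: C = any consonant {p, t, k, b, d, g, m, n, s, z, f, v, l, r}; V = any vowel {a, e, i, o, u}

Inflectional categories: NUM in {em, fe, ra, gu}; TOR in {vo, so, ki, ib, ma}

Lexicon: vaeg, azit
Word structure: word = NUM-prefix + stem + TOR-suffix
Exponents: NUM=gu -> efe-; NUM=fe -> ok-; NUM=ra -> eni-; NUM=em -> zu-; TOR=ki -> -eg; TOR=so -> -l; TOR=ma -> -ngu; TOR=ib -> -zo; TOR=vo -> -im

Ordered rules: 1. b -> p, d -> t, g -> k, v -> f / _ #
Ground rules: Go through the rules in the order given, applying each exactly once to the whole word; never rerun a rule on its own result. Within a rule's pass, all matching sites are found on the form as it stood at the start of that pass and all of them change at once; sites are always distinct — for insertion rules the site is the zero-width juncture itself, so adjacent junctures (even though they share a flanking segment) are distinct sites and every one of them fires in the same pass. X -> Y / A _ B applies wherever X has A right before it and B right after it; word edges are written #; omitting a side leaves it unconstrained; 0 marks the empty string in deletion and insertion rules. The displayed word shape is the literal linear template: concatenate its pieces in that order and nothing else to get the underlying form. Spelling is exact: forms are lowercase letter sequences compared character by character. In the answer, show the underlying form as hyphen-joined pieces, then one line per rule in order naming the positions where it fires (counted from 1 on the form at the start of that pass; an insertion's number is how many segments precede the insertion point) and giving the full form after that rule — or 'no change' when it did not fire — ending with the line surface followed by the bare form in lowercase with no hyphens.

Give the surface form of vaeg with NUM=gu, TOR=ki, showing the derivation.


underlying: efe-vaeg-eg
1. b -> p, d -> t, g -> k, v -> f / _ #: fires at position(s) 9: efevaegek
surface: efevaegek


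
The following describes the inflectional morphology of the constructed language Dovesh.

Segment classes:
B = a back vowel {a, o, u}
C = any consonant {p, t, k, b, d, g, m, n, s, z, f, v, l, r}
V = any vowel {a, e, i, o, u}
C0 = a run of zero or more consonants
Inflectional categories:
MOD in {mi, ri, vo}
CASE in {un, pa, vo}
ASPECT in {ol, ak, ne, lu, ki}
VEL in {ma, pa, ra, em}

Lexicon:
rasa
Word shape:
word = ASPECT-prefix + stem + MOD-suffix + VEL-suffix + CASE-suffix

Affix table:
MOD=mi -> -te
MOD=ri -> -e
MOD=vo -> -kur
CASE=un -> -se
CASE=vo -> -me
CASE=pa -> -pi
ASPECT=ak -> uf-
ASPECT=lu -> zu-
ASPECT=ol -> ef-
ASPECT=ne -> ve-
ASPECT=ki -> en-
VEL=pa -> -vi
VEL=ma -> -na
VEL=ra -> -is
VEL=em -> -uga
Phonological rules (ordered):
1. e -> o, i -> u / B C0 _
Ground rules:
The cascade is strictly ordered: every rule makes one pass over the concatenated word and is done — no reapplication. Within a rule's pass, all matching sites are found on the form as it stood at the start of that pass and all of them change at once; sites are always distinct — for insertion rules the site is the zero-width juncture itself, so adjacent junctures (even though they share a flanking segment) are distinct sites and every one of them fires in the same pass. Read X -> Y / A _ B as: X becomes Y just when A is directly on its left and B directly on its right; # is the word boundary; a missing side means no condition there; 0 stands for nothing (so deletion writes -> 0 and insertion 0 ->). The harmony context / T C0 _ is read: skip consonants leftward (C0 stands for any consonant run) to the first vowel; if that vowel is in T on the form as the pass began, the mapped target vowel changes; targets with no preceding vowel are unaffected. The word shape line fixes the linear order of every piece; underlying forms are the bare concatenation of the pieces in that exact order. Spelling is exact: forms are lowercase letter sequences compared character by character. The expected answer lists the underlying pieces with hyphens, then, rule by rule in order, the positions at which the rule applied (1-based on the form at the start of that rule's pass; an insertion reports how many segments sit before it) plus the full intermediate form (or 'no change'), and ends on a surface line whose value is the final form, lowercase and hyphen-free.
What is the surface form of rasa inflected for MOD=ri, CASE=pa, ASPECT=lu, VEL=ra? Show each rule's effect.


underlying: zu-rasa-e-is-pi
1. e -> o, i -> u / B C0 _: fires at position(s) 7: zurasaoispi
surface: zurasaoispi


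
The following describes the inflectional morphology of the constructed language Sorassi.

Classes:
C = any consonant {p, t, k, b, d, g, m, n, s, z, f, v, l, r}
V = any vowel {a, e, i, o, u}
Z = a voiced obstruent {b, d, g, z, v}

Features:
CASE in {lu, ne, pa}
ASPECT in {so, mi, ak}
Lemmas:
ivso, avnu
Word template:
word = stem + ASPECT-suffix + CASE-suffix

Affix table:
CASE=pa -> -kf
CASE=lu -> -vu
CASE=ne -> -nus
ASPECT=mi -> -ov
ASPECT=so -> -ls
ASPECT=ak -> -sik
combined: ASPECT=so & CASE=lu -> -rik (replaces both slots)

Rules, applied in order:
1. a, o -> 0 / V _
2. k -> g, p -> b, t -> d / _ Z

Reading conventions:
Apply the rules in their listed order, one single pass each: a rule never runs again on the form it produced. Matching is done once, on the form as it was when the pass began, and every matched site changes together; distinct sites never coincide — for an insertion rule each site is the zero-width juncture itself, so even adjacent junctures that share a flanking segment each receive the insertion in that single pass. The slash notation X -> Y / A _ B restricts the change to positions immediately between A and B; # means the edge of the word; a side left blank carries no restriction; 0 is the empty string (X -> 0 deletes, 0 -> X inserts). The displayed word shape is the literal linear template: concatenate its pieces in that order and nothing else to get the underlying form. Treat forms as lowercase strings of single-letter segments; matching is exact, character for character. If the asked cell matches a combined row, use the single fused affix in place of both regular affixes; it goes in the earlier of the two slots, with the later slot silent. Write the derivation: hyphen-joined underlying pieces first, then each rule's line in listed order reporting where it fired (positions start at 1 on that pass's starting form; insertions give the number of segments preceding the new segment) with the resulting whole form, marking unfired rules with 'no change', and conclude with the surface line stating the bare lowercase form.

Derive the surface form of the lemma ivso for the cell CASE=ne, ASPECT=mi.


underlying: ivso-ov-nus
1. a, o -> 0 / V _: fires at position(s) 5: ivsovnus
2. k -> g, p -> b, t -> d / _ Z: no change
surface: ivsovnus


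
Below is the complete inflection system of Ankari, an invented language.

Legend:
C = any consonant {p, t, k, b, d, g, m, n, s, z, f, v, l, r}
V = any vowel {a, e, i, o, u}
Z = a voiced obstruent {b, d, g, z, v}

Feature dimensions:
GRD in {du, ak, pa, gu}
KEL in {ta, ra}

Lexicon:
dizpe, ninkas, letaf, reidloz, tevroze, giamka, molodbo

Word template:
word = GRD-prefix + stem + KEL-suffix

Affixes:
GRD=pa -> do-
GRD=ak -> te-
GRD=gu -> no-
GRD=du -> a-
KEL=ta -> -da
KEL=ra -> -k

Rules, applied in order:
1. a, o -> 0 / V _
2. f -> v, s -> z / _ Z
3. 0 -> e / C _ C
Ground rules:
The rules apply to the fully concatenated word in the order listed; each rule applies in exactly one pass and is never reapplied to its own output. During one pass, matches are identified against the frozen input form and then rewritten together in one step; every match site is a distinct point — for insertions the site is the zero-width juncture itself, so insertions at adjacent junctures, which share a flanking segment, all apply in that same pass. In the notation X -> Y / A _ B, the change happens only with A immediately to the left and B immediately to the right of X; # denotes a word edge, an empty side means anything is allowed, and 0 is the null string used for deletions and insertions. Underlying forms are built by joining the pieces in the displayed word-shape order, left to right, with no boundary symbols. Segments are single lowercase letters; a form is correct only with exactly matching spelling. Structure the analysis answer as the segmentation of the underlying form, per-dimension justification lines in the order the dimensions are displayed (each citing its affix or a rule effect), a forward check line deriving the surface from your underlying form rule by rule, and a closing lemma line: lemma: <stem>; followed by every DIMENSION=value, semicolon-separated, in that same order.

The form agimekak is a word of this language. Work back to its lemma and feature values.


underlying: a-giamka-k
GRD=du - signalled by the affix a-
KEL=ra - signalled by the affix -k
check: agiamkak -> agimkak -> agimkak -> agimekak
lemma: giamka; GRD=du; KEL=ra


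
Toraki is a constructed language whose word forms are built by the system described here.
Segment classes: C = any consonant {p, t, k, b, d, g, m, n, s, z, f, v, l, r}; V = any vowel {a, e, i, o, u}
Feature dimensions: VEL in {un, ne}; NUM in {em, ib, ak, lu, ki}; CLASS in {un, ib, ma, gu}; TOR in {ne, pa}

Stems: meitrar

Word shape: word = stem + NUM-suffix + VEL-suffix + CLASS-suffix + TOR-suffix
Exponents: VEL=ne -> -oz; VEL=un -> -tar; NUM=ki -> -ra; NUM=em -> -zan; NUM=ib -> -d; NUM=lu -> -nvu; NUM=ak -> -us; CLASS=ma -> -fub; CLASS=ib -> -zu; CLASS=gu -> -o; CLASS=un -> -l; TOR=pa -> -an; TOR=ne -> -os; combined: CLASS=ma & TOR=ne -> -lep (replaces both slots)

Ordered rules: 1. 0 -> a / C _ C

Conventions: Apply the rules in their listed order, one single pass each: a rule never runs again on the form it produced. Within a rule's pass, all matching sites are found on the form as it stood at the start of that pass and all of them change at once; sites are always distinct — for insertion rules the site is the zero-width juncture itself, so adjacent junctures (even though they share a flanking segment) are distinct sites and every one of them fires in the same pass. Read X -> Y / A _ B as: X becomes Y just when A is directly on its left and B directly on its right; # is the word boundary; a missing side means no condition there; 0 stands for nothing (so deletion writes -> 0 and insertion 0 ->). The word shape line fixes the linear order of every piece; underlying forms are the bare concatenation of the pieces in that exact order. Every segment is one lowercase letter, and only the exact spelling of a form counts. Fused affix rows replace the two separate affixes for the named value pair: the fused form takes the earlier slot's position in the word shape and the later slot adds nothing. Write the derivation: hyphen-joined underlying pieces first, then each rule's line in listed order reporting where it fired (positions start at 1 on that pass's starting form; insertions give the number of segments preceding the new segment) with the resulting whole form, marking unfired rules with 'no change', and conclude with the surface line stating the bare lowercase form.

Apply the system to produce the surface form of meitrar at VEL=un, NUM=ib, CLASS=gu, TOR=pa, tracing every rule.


underlying: meitrar-d-tar-o-an
1. 0 -> a / C _ C: inserts after position(s) 4, 7, 8: meitararadataroan
surface: meitararadataroan


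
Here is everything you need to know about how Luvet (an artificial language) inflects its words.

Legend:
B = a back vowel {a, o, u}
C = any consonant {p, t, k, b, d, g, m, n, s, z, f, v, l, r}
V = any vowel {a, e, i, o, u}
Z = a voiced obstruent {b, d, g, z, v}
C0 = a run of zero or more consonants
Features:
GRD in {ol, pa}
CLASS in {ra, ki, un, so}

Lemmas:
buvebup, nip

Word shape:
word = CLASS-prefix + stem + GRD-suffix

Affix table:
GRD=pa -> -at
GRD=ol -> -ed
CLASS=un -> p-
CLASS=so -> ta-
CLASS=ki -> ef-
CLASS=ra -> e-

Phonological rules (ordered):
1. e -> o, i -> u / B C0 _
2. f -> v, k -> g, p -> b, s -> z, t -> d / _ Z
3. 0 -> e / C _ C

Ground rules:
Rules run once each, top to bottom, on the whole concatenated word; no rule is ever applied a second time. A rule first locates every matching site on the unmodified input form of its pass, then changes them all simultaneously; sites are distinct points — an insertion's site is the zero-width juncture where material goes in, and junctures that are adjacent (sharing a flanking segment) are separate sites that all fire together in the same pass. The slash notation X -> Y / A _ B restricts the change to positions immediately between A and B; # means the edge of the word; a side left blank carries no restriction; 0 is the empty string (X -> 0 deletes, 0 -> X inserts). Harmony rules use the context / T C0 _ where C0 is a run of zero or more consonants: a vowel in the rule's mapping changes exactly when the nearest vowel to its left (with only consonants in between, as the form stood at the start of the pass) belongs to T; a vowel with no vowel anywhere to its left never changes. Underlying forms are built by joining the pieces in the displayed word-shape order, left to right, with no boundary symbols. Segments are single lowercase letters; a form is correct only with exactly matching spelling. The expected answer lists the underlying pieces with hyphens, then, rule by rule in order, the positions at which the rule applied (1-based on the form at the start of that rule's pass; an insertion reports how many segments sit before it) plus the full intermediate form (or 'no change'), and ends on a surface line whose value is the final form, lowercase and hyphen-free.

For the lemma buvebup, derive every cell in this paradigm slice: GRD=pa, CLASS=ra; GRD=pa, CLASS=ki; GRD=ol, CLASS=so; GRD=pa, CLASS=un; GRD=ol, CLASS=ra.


cell GRD=pa, CLASS=ra:
underlying: e-buvebup-at
1. e -> o, i -> u / B C0 _: fires at position(s) 5: ebuvobupat
2. f -> v, k -> g, p -> b, s -> z, t -> d / _ Z: no change
3. 0 -> e / C _ C: no change
surface: ebuvobupat

cell GRD=pa, CLASS=ki:
underlying: ef-buvebup-at
1. e -> o, i -> u / B C0 _: fires at position(s) 6: efbuvobupat
2. f -> v, k -> g, p -> b, s -> z, t -> d / _ Z: fires at position(s) 2: evbuvobupat
3. 0 -> e / C _ C: inserts after position(s) 2: evebuvobupat
surface: evebuvobupat

cell GRD=ol, CLASS=so:
underlying: ta-buvebup-ed
1. e -> o, i -> u / B C0 _: fires at position(s) 6, 10: tabuvobupod
2. f -> v, k -> g, p -> b, s -> z, t -> d / _ Z: no change
3. 0 -> e / C _ C: no change
surface: tabuvobupod

cell GRD=pa, CLASS=un:
underlying: p-buvebup-at
1. e -> o, i -> u / B C0 _: fires at position(s) 5: pbuvobupat
2. f -> v, k -> g, p -> b, s -> z, t -> d / _ Z: fires at position(s) 1: bbuvobupat
3. 0 -> e / C _ C: inserts after position(s) 1: bebuvobupat
surface: bebuvobupat

cell GRD=ol, CLASS=ra:
underlying: e-buvebup-ed
1. e -> o, i -> u / B C0 _: fires at position(s) 5, 9: ebuvobupod
2. f -> v, k -> g, p -> b, s -> z, t -> d / _ Z: no change
3. 0 -> e / C _ C: no change
surface: ebuvobupod


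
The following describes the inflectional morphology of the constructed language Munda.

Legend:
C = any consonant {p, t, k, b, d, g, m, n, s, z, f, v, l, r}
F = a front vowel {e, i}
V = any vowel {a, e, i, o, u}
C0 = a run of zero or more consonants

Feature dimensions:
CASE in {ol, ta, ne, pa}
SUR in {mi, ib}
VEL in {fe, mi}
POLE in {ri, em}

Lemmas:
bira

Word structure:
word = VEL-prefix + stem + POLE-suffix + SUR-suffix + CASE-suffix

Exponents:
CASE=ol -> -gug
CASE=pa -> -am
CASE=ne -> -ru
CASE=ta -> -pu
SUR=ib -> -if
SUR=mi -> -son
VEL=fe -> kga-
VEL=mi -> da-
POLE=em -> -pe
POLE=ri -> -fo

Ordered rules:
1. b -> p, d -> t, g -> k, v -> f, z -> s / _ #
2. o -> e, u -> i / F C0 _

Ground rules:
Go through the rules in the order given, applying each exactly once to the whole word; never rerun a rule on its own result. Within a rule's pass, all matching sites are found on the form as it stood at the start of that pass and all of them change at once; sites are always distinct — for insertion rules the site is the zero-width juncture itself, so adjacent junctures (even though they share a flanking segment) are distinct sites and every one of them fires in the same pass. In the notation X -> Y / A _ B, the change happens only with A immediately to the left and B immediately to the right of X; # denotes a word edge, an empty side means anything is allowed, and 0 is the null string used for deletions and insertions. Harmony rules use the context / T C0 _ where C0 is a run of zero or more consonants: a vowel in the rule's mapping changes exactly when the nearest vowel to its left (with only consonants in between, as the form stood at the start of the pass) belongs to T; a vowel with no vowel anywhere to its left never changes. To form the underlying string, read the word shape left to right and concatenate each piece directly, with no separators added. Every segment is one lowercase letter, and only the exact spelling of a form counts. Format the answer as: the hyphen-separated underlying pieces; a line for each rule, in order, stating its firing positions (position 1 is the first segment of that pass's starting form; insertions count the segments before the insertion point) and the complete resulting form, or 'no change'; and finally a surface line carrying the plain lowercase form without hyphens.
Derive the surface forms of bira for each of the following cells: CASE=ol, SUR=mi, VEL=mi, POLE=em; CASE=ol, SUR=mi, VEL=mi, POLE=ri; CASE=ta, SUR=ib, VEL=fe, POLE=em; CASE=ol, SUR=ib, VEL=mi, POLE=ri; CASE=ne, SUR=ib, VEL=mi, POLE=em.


cell CASE=ol, SUR=mi, VEL=mi, POLE=em:
underlying: da-bira-pe-son-gug
1. b -> p, d -> t, g -> k, v -> f, z -> s / _ #: fires at position(s) 14: dabirapesonguk
2. o -> e, u -> i / F C0 _: fires at position(s) 10: dabirapesenguk
surface: dabirapesenguk

cell CASE=ol, SUR=mi, VEL=mi, POLE=ri:
underlying: da-bira-fo-son-gug
1. b -> p, d -> t, g -> k, v -> f, z -> s / _ #: fires at position(s) 14: dabirafosonguk
2. o -> e, u -> i / F C0 _: no change
surface: dabirafosonguk

cell CASE=ta, SUR=ib, VEL=fe, POLE=em:
underlying: kga-bira-pe-if-pu
1. b -> p, d -> t, g -> k, v -> f, z -> s / _ #: no change
2. o -> e, u -> i / F C0 _: fires at position(s) 13: kgabirapeifpi
surface: kgabirapeifpi

cell CASE=ol, SUR=ib, VEL=mi, POLE=ri:
underlying: da-bira-fo-if-gug
1. b -> p, d -> t, g -> k, v -> f, z -> s / _ #: fires at position(s) 13: dabirafoifguk
2. o -> e, u -> i / F C0 _: fires at position(s) 12: dabirafoifgik
surface: dabirafoifgik

cell CASE=ne, SUR=ib, VEL=mi, POLE=em:
underlying: da-bira-pe-if-ru
1. b -> p, d -> t, g -> k, v -> f, z -> s / _ #: no change
2. o -> e, u -> i / F C0 _: fires at position(s) 12: dabirapeifri
surface: dabirapeifri


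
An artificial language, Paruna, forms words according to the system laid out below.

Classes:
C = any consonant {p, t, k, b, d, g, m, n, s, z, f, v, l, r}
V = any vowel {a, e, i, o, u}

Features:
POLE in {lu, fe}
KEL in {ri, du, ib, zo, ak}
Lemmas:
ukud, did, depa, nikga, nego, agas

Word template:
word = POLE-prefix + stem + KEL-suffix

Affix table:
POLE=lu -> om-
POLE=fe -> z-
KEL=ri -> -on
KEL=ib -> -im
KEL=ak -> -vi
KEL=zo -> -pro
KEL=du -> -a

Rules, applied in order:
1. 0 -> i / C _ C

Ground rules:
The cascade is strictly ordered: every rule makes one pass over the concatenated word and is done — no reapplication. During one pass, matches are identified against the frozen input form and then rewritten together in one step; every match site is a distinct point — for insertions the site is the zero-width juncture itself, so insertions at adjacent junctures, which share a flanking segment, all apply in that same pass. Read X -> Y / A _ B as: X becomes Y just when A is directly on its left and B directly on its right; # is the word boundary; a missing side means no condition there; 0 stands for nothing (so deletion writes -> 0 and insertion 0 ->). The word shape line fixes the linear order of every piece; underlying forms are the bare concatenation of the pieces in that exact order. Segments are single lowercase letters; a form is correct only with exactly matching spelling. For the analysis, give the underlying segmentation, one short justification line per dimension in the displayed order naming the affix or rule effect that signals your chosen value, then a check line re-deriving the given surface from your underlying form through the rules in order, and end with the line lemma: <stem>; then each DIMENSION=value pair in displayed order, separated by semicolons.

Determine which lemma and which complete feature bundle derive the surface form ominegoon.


underlying: om-nego-on
POLE=lu - signalled by the affix om-
KEL=ri - signalled by the affix -on
check: omnegoon -> ominegoon
lemma: nego; POLE=lu; KEL=ri


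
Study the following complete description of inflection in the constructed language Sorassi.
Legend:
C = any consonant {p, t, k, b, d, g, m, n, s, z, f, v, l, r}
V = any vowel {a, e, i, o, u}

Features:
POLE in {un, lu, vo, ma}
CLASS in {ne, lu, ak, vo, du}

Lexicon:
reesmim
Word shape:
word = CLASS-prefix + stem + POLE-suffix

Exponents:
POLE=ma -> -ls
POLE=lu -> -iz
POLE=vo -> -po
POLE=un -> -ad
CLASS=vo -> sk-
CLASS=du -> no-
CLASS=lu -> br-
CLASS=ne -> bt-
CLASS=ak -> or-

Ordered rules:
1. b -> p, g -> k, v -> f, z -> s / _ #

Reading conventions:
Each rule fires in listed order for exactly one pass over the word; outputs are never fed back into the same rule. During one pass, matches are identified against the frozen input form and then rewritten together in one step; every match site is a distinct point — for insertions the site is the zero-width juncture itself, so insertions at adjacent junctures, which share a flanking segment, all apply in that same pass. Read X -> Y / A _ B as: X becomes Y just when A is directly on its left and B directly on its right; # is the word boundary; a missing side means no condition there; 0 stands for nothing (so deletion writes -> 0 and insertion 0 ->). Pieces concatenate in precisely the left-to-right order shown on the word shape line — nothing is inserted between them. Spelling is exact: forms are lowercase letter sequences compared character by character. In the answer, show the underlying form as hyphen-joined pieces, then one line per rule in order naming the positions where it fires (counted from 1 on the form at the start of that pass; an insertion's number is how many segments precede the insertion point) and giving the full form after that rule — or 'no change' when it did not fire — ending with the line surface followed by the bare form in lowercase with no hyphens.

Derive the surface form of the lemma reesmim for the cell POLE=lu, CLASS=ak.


underlying: or-reesmim-iz
1. b -> p, g -> k, v -> f, z -> s / _ #: fires at position(s) 11: orreesmimis
surface: orreesmimis


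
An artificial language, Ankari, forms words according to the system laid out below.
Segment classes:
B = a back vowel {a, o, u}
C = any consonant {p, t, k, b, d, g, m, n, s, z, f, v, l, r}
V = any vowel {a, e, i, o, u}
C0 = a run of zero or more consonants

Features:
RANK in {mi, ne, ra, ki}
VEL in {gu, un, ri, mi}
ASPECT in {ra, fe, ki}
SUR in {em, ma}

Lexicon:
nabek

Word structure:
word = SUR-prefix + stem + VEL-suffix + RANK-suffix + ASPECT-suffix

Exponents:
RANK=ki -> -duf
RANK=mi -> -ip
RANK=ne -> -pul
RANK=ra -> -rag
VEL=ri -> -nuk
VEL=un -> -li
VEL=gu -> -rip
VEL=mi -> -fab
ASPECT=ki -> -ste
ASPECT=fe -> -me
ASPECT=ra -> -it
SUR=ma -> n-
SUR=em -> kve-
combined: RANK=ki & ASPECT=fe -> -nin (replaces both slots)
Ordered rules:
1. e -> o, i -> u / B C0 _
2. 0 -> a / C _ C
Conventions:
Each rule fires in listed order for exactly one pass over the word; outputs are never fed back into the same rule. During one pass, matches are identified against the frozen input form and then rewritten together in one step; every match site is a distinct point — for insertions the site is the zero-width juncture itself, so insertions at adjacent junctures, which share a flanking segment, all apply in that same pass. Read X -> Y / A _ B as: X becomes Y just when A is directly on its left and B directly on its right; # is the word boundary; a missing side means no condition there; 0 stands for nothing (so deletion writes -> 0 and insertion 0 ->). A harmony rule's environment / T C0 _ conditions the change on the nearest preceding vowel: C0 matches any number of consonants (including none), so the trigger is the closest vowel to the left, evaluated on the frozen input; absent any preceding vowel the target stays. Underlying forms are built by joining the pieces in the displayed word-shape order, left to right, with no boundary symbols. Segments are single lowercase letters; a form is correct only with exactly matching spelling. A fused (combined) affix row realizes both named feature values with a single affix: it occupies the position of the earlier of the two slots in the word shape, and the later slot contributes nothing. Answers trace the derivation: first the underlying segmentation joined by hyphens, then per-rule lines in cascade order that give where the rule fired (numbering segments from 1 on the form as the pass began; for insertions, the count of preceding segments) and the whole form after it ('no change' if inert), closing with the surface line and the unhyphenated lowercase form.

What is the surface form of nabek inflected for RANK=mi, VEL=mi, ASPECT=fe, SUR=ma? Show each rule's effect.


underlying: n-nabek-fab-ip-me
1. e -> o, i -> u / B C0 _: fires at position(s) 5, 10: nnabokfabupme
2. 0 -> a / C _ C: inserts after position(s) 1, 6, 11: nanabokafabupame
surface: nanabokafabupame


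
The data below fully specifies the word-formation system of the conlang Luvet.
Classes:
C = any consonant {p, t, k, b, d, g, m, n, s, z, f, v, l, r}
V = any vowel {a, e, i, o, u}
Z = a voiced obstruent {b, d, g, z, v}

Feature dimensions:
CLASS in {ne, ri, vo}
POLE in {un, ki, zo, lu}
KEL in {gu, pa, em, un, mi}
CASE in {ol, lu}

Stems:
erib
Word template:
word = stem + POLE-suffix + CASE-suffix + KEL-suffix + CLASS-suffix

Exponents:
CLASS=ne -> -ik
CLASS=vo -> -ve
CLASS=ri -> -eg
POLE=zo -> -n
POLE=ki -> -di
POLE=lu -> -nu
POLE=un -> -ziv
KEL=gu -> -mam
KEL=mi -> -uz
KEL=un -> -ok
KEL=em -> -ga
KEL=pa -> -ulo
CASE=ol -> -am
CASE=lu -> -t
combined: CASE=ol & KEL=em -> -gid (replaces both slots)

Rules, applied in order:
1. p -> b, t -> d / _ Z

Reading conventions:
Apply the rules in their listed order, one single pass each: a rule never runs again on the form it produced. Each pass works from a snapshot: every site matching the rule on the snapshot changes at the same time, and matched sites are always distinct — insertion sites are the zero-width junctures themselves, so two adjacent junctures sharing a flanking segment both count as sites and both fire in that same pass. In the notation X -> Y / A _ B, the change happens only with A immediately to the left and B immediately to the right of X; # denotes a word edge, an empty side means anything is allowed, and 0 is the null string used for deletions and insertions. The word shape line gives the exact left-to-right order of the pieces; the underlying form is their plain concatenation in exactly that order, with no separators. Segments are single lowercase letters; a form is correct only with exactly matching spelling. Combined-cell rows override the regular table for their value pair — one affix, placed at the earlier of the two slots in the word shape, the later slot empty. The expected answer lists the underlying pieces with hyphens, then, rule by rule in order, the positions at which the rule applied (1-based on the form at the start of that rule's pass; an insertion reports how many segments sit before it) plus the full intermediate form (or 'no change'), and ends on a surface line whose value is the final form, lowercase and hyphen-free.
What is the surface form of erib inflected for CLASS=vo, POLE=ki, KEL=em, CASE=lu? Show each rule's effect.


underlying: erib-di-t-ga-ve
1. p -> b, t -> d / _ Z: fires at position(s) 7: eribdidgave
surface: eribdidgave


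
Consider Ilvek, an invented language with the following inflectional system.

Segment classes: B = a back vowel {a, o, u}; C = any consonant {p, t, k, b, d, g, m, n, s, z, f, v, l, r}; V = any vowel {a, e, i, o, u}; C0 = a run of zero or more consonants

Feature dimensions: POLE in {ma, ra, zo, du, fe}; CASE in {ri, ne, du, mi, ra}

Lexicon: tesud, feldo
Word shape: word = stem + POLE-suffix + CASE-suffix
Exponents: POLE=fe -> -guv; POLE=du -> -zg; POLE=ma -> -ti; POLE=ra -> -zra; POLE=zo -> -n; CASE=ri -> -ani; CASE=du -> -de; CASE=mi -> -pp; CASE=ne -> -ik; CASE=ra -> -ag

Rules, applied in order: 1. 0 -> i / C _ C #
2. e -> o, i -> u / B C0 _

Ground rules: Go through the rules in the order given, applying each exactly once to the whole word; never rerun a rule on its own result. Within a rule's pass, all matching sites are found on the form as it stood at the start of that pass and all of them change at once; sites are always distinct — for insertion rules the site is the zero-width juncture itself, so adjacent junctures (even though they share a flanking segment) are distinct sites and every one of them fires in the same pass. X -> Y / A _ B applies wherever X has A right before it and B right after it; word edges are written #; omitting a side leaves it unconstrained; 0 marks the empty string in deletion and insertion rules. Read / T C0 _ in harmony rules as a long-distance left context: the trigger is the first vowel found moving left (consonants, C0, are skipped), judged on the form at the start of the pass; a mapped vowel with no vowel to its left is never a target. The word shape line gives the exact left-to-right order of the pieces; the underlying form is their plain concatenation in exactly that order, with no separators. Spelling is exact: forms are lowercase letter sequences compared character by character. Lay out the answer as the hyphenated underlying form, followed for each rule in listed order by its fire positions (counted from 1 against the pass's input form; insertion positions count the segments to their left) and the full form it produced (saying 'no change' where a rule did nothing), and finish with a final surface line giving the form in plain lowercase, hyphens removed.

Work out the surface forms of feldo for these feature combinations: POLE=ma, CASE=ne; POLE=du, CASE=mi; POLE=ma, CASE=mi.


cell POLE=ma, CASE=ne:
underlying: feldo-ti-ik
1. 0 -> i / C _ C #: no change
2. e -> o, i -> u / B C0 _: fires at position(s) 7: feldotuik
surface: feldotuik

cell POLE=du, CASE=mi:
underlying: feldo-zg-pp
1. 0 -> i / C _ C #: inserts after position(s) 8: feldozgpip
2. e -> o, i -> u / B C0 _: fires at position(s) 9: feldozgpup
surface: feldozgpup

cell POLE=ma, CASE=mi:
underlying: feldo-ti-pp
1. 0 -> i / C _ C #: inserts after position(s) 8: feldotipip
2. e -> o, i -> u / B C0 _: fires at position(s) 7: feldotupip
surface: feldotupip


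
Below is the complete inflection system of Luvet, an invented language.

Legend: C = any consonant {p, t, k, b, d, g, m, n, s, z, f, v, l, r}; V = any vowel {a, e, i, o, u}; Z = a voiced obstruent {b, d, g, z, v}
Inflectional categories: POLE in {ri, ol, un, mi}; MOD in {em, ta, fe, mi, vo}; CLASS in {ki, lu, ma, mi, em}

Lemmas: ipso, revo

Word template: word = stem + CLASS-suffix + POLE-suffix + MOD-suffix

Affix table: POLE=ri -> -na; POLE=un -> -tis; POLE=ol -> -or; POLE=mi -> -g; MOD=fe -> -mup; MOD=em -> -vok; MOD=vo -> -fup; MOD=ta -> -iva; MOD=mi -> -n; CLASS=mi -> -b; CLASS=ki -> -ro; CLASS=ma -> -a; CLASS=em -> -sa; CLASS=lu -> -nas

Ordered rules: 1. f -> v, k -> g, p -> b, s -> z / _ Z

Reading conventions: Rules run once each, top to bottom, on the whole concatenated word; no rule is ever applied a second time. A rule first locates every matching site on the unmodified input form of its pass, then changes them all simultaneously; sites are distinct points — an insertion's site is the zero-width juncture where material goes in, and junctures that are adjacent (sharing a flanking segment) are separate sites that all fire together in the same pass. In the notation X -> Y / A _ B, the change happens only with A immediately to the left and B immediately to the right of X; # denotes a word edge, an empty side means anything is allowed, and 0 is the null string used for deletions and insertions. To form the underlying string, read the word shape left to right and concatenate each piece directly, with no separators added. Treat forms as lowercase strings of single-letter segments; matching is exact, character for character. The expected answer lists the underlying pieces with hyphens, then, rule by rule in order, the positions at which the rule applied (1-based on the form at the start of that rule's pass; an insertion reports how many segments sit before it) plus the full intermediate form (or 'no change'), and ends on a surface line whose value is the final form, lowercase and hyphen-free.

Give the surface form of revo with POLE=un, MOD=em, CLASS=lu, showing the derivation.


underlying: revo-nas-tis-vok
1. f -> v, k -> g, p -> b, s -> z / _ Z: fires at position(s) 10: revonastizvok
surface: revonastizvok


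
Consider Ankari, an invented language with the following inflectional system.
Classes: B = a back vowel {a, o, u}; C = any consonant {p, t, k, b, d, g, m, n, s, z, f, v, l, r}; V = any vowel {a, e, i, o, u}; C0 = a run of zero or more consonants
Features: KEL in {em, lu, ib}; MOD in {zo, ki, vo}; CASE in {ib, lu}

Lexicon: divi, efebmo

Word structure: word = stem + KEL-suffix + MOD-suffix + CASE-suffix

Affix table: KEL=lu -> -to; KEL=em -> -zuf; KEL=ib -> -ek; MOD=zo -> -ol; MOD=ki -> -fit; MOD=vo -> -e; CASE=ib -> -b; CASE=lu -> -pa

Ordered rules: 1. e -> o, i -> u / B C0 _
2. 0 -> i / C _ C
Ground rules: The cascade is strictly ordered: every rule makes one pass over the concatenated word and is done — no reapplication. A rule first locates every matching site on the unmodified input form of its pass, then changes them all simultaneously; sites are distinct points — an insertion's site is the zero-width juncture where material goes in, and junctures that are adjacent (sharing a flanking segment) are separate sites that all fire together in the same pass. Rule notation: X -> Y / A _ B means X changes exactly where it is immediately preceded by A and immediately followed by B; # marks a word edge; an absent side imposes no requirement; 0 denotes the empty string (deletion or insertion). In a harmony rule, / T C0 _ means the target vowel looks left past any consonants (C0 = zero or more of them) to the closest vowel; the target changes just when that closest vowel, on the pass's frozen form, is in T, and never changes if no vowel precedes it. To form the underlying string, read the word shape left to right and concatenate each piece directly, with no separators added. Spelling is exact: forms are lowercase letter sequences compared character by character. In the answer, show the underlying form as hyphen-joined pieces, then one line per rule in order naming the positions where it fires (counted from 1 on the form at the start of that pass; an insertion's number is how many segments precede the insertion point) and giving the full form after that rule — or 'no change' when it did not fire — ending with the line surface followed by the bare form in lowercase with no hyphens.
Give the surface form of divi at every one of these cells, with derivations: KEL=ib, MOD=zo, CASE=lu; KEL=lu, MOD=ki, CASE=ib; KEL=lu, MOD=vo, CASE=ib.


cell KEL=ib, MOD=zo, CASE=lu:
underlying: divi-ek-ol-pa
1. e -> o, i -> u / B C0 _: no change
2. 0 -> i / C _ C: inserts after position(s) 8: diviekolipa
surface: diviekolipa

cell KEL=lu, MOD=ki, CASE=ib:
underlying: divi-to-fit-b
1. e -> o, i -> u / B C0 _: fires at position(s) 8: divitofutb
2. 0 -> i / C _ C: inserts after position(s) 9: divitofutib
surface: divitofutib

cell KEL=lu, MOD=vo, CASE=ib:
underlying: divi-to-e-b
1. e -> o, i -> u / B C0 _: fires at position(s) 7: divitoob
2. 0 -> i / C _ C: no change
surface: divitoob
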